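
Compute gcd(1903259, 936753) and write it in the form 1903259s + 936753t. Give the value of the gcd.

1

Euclidean algorithm:
1903259 = 2*936753 + 29753
936753 = 31*29753 + 14410
29753 = 2*14410 + 933
14410 = 15*933 + 415
933 = 2*415 + 103
415 = 4*103 + 3
103 = 34*3 + 1
3 = 3*1 + 0
gcd(1903259, 936753) = 1.
Working backward:
1 = 103 − 34·3
1 = −34·415 + 137·103
1 = 137·933 − 308·415
1 = −308·14410 + 4757·933
1 = 4757·29753 − 9822·14410
1 = −9822·936753 + 309239·29753
1 = 309239·1903259 − 628300·936753
So 1 = (309239)·1903259 + (-628300)·936753.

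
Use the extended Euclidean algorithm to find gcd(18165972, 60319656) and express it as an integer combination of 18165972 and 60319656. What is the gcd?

Euclidean algorithm:
60319656 = 3*18165972 + 5821740
18165972 = 3*5821740 + 700752
5821740 = 8*700752 + 215724
700752 = 3*215724 + 53580
215724 = 4*53580 + 1404
53580 = 38*1404 + 228
1404 = 6*228 + 36
228 = 6*36 + 12
36 = 3*12 + 0
gcd(18165972, 60319656) = 12.
Express as a combination:
12 = 228 − 6·36
12 = −6·1404 + 37·228
12 = 37·53580 − 1412·1404
12 = −1412·215724 + 5685·53580
12 = 5685·700752 − 18467·215724
12 = −18467·5821740 + 153421·700752
12 = 153421·18165972 − 478730·5821740
12 = −478730·60319656 + 1589611·18165972
So 12 = (-478730)·60319656 + (1589611)·18165972.

12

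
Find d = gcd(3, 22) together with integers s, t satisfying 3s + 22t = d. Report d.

Euclidean algorithm:
22 = 7×3 + 1
3 = 3×1 + 0
gcd(3, 22) = 1.
Back-substituting:
1 = 22 − 7·3
So 1 = (1)·22 + (-7)·3.

1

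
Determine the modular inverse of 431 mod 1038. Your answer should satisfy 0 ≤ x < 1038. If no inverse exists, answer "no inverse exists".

Run Euclid on (1038, 431):
1038 = 2·431 + 176
431 = 2·176 + 79
176 = 2·79 + 18
79 = 4·18 + 7
18 = 2·7 + 4
7 = 1·4 + 3
4 = 1·3 + 1
3 = 3·1 + 0
Since gcd(431, 1038) = 1, back-substitute to write 1 as a combination:
1 = 4 − 3
1 = −7 + 2·4
1 = 2·18 − 5·7
1 = −5·79 + 22·18
1 = 22·176 − 49·79
1 = −49·431 + 120·176
1 = 120·1038 − 289·431
Hence 431⁻¹ ≡ -289 ≡ 749 (mod 1038).

749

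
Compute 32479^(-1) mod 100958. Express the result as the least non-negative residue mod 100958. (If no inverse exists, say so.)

81661

gcd(100958, 32479) by repeated division:
100958 = 3×32479 + 3521
32479 = 9×3521 + 790
3521 = 4×790 + 361
790 = 2×361 + 68
361 = 5×68 + 21
68 = 3×21 + 5
21 = 4×5 + 1
5 = 5×1 + 0
The gcd is 1. Working backward:
1 = 21 − 4·5
1 = −4·68 + 13·21
1 = 13·361 − 69·68
1 = −69·790 + 151·361
1 = 151·3521 − 673·790
1 = −673·32479 + 6208·3521
1 = 6208·100958 − 19297·32479
Thus 32479·(-19297) ≡ 1 (mod 100958); reducing, -19297 mod 100958 = 81661.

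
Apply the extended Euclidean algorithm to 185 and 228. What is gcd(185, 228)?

1

Euclidean algorithm:
228 = 1*185 + 43
185 = 4*43 + 13
43 = 3*13 + 4
13 = 3*4 + 1
4 = 4*1 + 0
gcd(185, 228) = 1.
Back-substituting:
1 = 13 − 3·4
1 = −3·43 + 10·13
1 = 10·185 − 43·43
1 = −43·228 + 53·185
So 1 = (-43)·228 + (53)·185.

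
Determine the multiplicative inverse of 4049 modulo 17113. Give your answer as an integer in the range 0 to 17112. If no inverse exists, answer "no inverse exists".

Apply the Euclidean algorithm to 17113 and 4049:
17113 = 4×4049 + 917
4049 = 4×917 + 381
917 = 2×381 + 155
381 = 2×155 + 71
155 = 2×71 + 13
71 = 5×13 + 6
13 = 2×6 + 1
6 = 6×1 + 0
gcd = 1, so the inverse exists. Back-substitute:
1 = 13 − 2·6
1 = −2·71 + 11·13
1 = 11·155 − 24·71
1 = −24·381 + 59·155
1 = 59·917 − 142·381
1 = −142·4049 + 627·917
1 = 627·17113 − 2650·4049
Hence 4049⁻¹ ≡ -2650 ≡ 14463 (mod 17113).

14463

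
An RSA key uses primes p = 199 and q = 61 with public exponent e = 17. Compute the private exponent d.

φ(n) = (p−1)(q−1) = 198·60 = 11880.
Need d with 17·d ≡ 1 (mod 11880). Apply the extended Euclidean algorithm:
11880 = 698×17 + 14
17 = 1×14 + 3
14 = 4×3 + 2
3 = 1×2 + 1
2 = 2×1 + 0
Back-substitute:
1 = 3 − 2
1 = −14 + 5·3
1 = 5·17 − 6·14
1 = −6·11880 + 4193·17
So 17·4193 ≡ 1 (mod 11880), hence d = 4193.

4193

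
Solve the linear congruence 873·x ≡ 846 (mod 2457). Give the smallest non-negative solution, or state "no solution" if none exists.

46

First find gcd(873, 2457):
2457 = 2*873 + 711
873 = 1*711 + 162
711 = 4*162 + 63
162 = 2*63 + 36
63 = 1*36 + 27
36 = 1*27 + 9
27 = 3*9 + 0
gcd = 9 and 9 | 846, so solutions exist. Divide through by 9: 97x ≡ 94 (mod 273).
Now find 97⁻¹ mod 273:
273 = 2×97 + 79
97 = 1×79 + 18
79 = 4×18 + 7
18 = 2×7 + 4
7 = 1×4 + 3
4 = 1×3 + 1
3 = 3×1 + 0
Back-substitute:
1 = 4 − 3
1 = −7 + 2·4
1 = 2·18 − 5·7
1 = −5·79 + 22·18
1 = 22·97 − 27·79
1 = −27·273 + 76·97
So 97⁻¹ ≡ 76 (mod 273).
Then x ≡ 76·94 ≡ 46 (mod 273); the smallest non-negative solution is x = 46.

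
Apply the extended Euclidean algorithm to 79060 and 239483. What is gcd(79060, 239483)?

1

Euclidean algorithm:
239483 = 3·79060 + 2303
79060 = 34·2303 + 758
2303 = 3·758 + 29
758 = 26·29 + 4
29 = 7·4 + 1
4 = 4·1 + 0
gcd(79060, 239483) = 1.
Back-substituting:
1 = 29 − 7·4
1 = −7·758 + 183·29
1 = 183·2303 − 556·758
1 = −556·79060 + 19087·2303
1 = 19087·239483 − 57817·79060
So 1 = (19087)·239483 + (-57817)·79060.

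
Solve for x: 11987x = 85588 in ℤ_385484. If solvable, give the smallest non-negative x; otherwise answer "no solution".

267180

First find gcd(11987, 385484):
385484 = 32·11987 + 1900
11987 = 6·1900 + 587
1900 = 3·587 + 139
587 = 4·139 + 31
139 = 4·31 + 15
31 = 2·15 + 1
15 = 15·1 + 0
gcd = 1, so a unique solution mod 385484 exists.
Back-substitute for the Bézout coefficients:
1 = 31 − 2·15
1 = −2·139 + 9·31
1 = 9·587 − 38·139
1 = −38·1900 + 123·587
1 = 123·11987 − 776·1900
1 = −776·385484 + 24955·11987
So 11987·(24955) ≡ 1 (mod 385484), giving 11987⁻¹ ≡ 24955.
x ≡ 11987⁻¹·85588 ≡ 24955·85588 ≡ 267180 (mod 385484).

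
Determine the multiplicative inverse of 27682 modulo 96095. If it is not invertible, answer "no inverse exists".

64488

Extended Euclidean algorithm:
96095 = 3×27682 + 13049
27682 = 2×13049 + 1584
13049 = 8×1584 + 377
1584 = 4×377 + 76
377 = 4×76 + 73
76 = 1×73 + 3
73 = 24×3 + 1
3 = 3×1 + 0
Since gcd(27682, 96095) = 1, back-substitute to write 1 as a combination:
1 = 73 − 24·3
1 = −24·76 + 25·73
1 = 25·377 − 124·76
1 = −124·1584 + 521·377
1 = 521·13049 − 4292·1584
1 = −4292·27682 + 9105·13049
1 = 9105·96095 − 31607·27682
Thus 27682·(-31607) ≡ 1 (mod 96095); reducing, -31607 mod 96095 = 64488.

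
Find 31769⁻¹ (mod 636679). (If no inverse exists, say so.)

614133

Run Euclid on (636679, 31769):
636679 = 20·31769 + 1299
31769 = 24·1299 + 593
1299 = 2·593 + 113
593 = 5·113 + 28
113 = 4·28 + 1
28 = 28·1 + 0
The gcd is 1. Working backward:
1 = 113 − 4·28
1 = −4·593 + 21·113
1 = 21·1299 − 46·593
1 = −46·31769 + 1125·1299
1 = 1125·636679 − 22546·31769
Thus 31769·(-22546) ≡ 1 (mod 636679); reducing, -22546 mod 636679 = 614133.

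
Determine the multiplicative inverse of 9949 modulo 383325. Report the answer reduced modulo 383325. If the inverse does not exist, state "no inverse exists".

202624

gcd(383325, 9949) by repeated division:
383325 = 38×9949 + 5263
9949 = 1×5263 + 4686
5263 = 1×4686 + 577
4686 = 8×577 + 70
577 = 8×70 + 17
70 = 4×17 + 2
17 = 8×2 + 1
2 = 2×1 + 0
Since gcd(9949, 383325) = 1, back-substitute to write 1 as a combination:
1 = 17 − 8·2
1 = −8·70 + 33·17
1 = 33·577 − 272·70
1 = −272·4686 + 2209·577
1 = 2209·5263 − 2481·4686
1 = −2481·9949 + 4690·5263
1 = 4690·383325 − 180701·9949
So 9949·(-180701) ≡ 1 (mod 383325), and -180701 ≡ 202624 (mod 383325).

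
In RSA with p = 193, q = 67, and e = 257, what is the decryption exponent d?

641

φ(n) = (p−1)(q−1) = 192·66 = 12672.
Need d with 257·d ≡ 1 (mod 12672). Apply the extended Euclidean algorithm:
12672 = 49*257 + 79
257 = 3*79 + 20
79 = 3*20 + 19
20 = 1*19 + 1
19 = 19*1 + 0
Back-substitute:
1 = 20 − 19
1 = −79 + 4·20
1 = 4·257 − 13·79
1 = −13·12672 + 641·257
So 257·641 ≡ 1 (mod 12672), hence d = 641.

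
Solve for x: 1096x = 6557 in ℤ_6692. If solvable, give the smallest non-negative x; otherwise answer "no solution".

gcd(1096, 6692):
6692 = 6*1096 + 116
1096 = 9*116 + 52
116 = 2*52 + 12
52 = 4*12 + 4
12 = 3*4 + 0
gcd = 4, but 4 ∤ 6557, so the congruence has no solution.

no solution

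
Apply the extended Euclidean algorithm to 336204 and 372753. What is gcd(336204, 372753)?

9

Euclidean algorithm:
372753 = 1·336204 + 36549
336204 = 9·36549 + 7263
36549 = 5·7263 + 234
7263 = 31·234 + 9
234 = 26·9 + 0
gcd(336204, 372753) = 9.
Back-substituting:
9 = 7263 − 31·234
9 = −31·36549 + 156·7263
9 = 156·336204 − 1435·36549
9 = −1435·372753 + 1591·336204
So 9 = (-1435)·372753 + (1591)·336204.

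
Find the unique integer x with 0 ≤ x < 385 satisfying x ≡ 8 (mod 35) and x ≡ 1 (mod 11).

Write x = 8 + 35·k. Then 35·k ≡ 1 − 8 ≡ 4 (mod 11).
Need 35⁻¹ mod 11. Extended Euclid on (11, 2):
11 = 5*2 + 1
2 = 2*1 + 0
Back-substitute:
1 = 11 − 5·2
35⁻¹ ≡ 6 (mod 11), so k ≡ 6·4 ≡ 2 (mod 11).
x = 8 + 35·2 = 78.

78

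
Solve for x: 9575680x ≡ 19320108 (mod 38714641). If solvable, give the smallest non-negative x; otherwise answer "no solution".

23147619

First find gcd(9575680, 38714641):
38714641 = 4·9575680 + 411921
9575680 = 23·411921 + 101497
411921 = 4·101497 + 5933
101497 = 17·5933 + 636
5933 = 9·636 + 209
636 = 3·209 + 9
209 = 23·9 + 2
9 = 4·2 + 1
2 = 2·1 + 0
gcd = 1, so a unique solution mod 38714641 exists.
Back-substitute for the Bézout coefficients:
1 = 9 − 4·2
1 = −4·209 + 93·9
1 = 93·636 − 283·209
1 = −283·5933 + 2640·636
1 = 2640·101497 − 45163·5933
1 = −45163·411921 + 183292·101497
1 = 183292·9575680 − 4260879·411921
1 = −4260879·38714641 + 17226808·9575680
So 9575680·(17226808) ≡ 1 (mod 38714641), giving 9575680⁻¹ ≡ 17226808.
x ≡ 9575680⁻¹·19320108 ≡ 17226808·19320108 ≡ 23147619 (mod 38714641).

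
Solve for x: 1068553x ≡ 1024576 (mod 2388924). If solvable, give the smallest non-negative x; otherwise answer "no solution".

199744

First find gcd(1068553, 2388924):
2388924 = 2×1068553 + 251818
1068553 = 4×251818 + 61281
251818 = 4×61281 + 6694
61281 = 9×6694 + 1035
6694 = 6×1035 + 484
1035 = 2×484 + 67
484 = 7×67 + 15
67 = 4×15 + 7
15 = 2×7 + 1
7 = 7×1 + 0
gcd = 1, so a unique solution mod 2388924 exists.
Back-substitute for the Bézout coefficients:
1 = 15 − 2·7
1 = −2·67 + 9·15
1 = 9·484 − 65·67
1 = −65·1035 + 139·484
1 = 139·6694 − 899·1035
1 = −899·61281 + 8230·6694
1 = 8230·251818 − 33819·61281
1 = −33819·1068553 + 143506·251818
1 = 143506·2388924 − 320831·1068553
So 1068553·(-320831) ≡ 1 (mod 2388924), giving 1068553⁻¹ ≡ 2068093.
x ≡ 1068553⁻¹·1024576 ≡ 2068093·1024576 ≡ 199744 (mod 2388924).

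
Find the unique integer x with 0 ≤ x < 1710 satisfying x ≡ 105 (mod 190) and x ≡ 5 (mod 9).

1625

Write x = 105 + 190·k. Then 190·k ≡ 5 − 105 ≡ 8 (mod 9).
Need 190⁻¹ mod 9. Extended Euclid on (9, 1):
9 = 9×1 + 0
190⁻¹ ≡ 1 (mod 9), so k ≡ 1·8 ≡ 8 (mod 9).
x = 105 + 190·8 = 1625.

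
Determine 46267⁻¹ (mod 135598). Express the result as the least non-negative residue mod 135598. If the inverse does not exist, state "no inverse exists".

Extended Euclidean algorithm:
135598 = 2*46267 + 43064
46267 = 1*43064 + 3203
43064 = 13*3203 + 1425
3203 = 2*1425 + 353
1425 = 4*353 + 13
353 = 27*13 + 2
13 = 6*2 + 1
2 = 2*1 + 0
gcd = 1, so the inverse exists. Back-substitute:
1 = 13 − 6·2
1 = −6·353 + 163·13
1 = 163·1425 − 658·353
1 = −658·3203 + 1479·1425
1 = 1479·43064 − 19885·3203
1 = −19885·46267 + 21364·43064
1 = 21364·135598 − 62613·46267
Hence 46267⁻¹ ≡ -62613 ≡ 72985 (mod 135598).

72985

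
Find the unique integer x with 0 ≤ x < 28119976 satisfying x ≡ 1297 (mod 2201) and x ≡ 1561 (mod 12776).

6287353

Write x = 1297 + 2201·k. Then 2201·k ≡ 1561 − 1297 ≡ 264 (mod 12776).
Need 2201⁻¹ mod 12776. Extended Euclid on (12776, 2201):
12776 = 5·2201 + 1771
2201 = 1·1771 + 430
1771 = 4·430 + 51
430 = 8·51 + 22
51 = 2·22 + 7
22 = 3·7 + 1
7 = 7·1 + 0
Back-substitute:
1 = 22 − 3·7
1 = −3·51 + 7·22
1 = 7·430 − 59·51
1 = −59·1771 + 243·430
1 = 243·2201 − 302·1771
1 = −302·12776 + 1753·2201
2201⁻¹ ≡ 1753 (mod 12776), so k ≡ 1753·264 ≡ 2856 (mod 12776).
x = 1297 + 2201·2856 = 6287353.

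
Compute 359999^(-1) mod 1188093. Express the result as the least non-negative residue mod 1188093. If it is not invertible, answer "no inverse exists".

Apply the Euclidean algorithm to 1188093 and 359999:
1188093 = 3×359999 + 108096
359999 = 3×108096 + 35711
108096 = 3×35711 + 963
35711 = 37×963 + 80
963 = 12×80 + 3
80 = 26×3 + 2
3 = 1×2 + 1
2 = 2×1 + 0
gcd = 1, so the inverse exists. Back-substitute:
1 = 3 − 2
1 = −80 + 27·3
1 = 27·963 − 325·80
1 = −325·35711 + 12052·963
1 = 12052·108096 − 36481·35711
1 = −36481·359999 + 121495·108096
1 = 121495·1188093 − 400966·359999
Hence 359999⁻¹ ≡ -400966 ≡ 787127 (mod 1188093).

787127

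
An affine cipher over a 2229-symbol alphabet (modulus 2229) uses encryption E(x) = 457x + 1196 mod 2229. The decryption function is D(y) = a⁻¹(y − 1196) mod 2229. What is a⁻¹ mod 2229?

Run Euclid on (2229, 457):
2229 = 4·457 + 401
457 = 1·401 + 56
401 = 7·56 + 9
56 = 6·9 + 2
9 = 4·2 + 1
2 = 2·1 + 0
Since gcd(457, 2229) = 1, back-substitute to write 1 as a combination:
1 = 9 − 4·2
1 = −4·56 + 25·9
1 = 25·401 − 179·56
1 = −179·457 + 204·401
1 = 204·2229 − 995·457
Hence 457⁻¹ ≡ -995 ≡ 1234 (mod 2229).

1234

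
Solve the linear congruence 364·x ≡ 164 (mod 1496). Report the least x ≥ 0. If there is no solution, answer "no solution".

First find gcd(364, 1496):
1496 = 4·364 + 40
364 = 9·40 + 4
40 = 10·4 + 0
gcd = 4 and 4 | 164, so solutions exist. Divide through by 4: 91x ≡ 41 (mod 374).
Now find 91⁻¹ mod 374:
374 = 4*91 + 10
91 = 9*10 + 1
10 = 10*1 + 0
Back-substitute:
1 = 91 − 9·10
1 = −9·374 + 37·91
So 91⁻¹ ≡ 37 (mod 374).
Then x ≡ 37·41 ≡ 21 (mod 374); the smallest non-negative solution is x = 21.

21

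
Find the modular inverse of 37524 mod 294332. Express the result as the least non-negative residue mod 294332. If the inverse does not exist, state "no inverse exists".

Euclidean algorithm on 294332, 37524:
294332 = 7*37524 + 31664
37524 = 1*31664 + 5860
31664 = 5*5860 + 2364
5860 = 2*2364 + 1132
2364 = 2*1132 + 100
1132 = 11*100 + 32
100 = 3*32 + 4
32 = 8*4 + 0
Since gcd = 4 > 1, 37524 is not a unit mod 294332.

no inverse exists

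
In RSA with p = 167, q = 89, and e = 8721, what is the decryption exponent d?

6737

φ(n) = (p−1)(q−1) = 166·88 = 14608.
Need d with 8721·d ≡ 1 (mod 14608). Apply the extended Euclidean algorithm:
14608 = 1×8721 + 5887
8721 = 1×5887 + 2834
5887 = 2×2834 + 219
2834 = 12×219 + 206
219 = 1×206 + 13
206 = 15×13 + 11
13 = 1×11 + 2
11 = 5×2 + 1
2 = 2×1 + 0
Back-substitute:
1 = 11 − 5·2
1 = −5·13 + 6·11
1 = 6·206 − 95·13
1 = −95·219 + 101·206
1 = 101·2834 − 1307·219
1 = −1307·5887 + 2715·2834
1 = 2715·8721 − 4022·5887
1 = −4022·14608 + 6737·8721
So 8721·6737 ≡ 1 (mod 14608), hence d = 6737.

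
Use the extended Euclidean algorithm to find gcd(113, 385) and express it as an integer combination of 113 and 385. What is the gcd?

Euclidean algorithm:
385 = 3*113 + 46
113 = 2*46 + 21
46 = 2*21 + 4
21 = 5*4 + 1
4 = 4*1 + 0
gcd(113, 385) = 1.
Back-substituting:
1 = 21 − 5·4
1 = −5·46 + 11·21
1 = 11·113 − 27·46
1 = −27·385 + 92·113
So 1 = (-27)·385 + (92)·113.

1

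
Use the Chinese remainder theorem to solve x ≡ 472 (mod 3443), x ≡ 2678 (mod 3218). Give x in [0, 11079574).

Write x = 472 + 3443·k. Then 3443·k ≡ 2678 − 472 ≡ 2206 (mod 3218).
Need 3443⁻¹ mod 3218. Extended Euclid on (3218, 225):
3218 = 14*225 + 68
225 = 3*68 + 21
68 = 3*21 + 5
21 = 4*5 + 1
5 = 5*1 + 0
Back-substitute:
1 = 21 − 4·5
1 = −4·68 + 13·21
1 = 13·225 − 43·68
1 = −43·3218 + 615·225
3443⁻¹ ≡ 615 (mod 3218), so k ≡ 615·2206 ≡ 1912 (mod 3218).
x = 472 + 3443·1912 = 6583488.

6583488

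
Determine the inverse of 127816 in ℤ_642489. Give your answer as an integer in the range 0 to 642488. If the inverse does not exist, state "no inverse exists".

537889

gcd(642489, 127816) by repeated division:
642489 = 5×127816 + 3409
127816 = 37×3409 + 1683
3409 = 2×1683 + 43
1683 = 39×43 + 6
43 = 7×6 + 1
6 = 6×1 + 0
The gcd is 1. Working backward:
1 = 43 − 7·6
1 = −7·1683 + 274·43
1 = 274·3409 − 555·1683
1 = −555·127816 + 20809·3409
1 = 20809·642489 − 104600·127816
Thus 127816·(-104600) ≡ 1 (mod 642489); reducing, -104600 mod 642489 = 537889.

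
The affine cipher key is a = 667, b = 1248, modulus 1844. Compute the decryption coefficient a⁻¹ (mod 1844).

Extended Euclidean algorithm:
1844 = 2·667 + 510
667 = 1·510 + 157
510 = 3·157 + 39
157 = 4·39 + 1
39 = 39·1 + 0
gcd = 1, so the inverse exists. Back-substitute:
1 = 157 − 4·39
1 = −4·510 + 13·157
1 = 13·667 − 17·510
1 = −17·1844 + 47·667
So 667·47 ≡ 1 (mod 1844).

47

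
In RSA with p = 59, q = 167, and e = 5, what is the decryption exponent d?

5777

φ(n) = (p−1)(q−1) = 58·166 = 9628.
Need d with 5·d ≡ 1 (mod 9628). Apply the extended Euclidean algorithm:
9628 = 1925*5 + 3
5 = 1*3 + 2
3 = 1*2 + 1
2 = 2*1 + 0
Back-substitute:
1 = 3 − 2
1 = −5 + 2·3
1 = 2·9628 − 3851·5
So 5·(-3851) ≡ 1 (mod 9628), hence d ≡ -3851 ≡ 5777 (mod 9628).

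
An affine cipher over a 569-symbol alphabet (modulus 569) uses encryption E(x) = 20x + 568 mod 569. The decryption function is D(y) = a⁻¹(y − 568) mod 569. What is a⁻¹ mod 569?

Extended Euclidean algorithm:
569 = 28×20 + 9
20 = 2×9 + 2
9 = 4×2 + 1
2 = 2×1 + 0
gcd = 1, so the inverse exists. Back-substitute:
1 = 9 − 4·2
1 = −4·20 + 9·9
1 = 9·569 − 256·20
So 20·(-256) ≡ 1 (mod 569), and -256 ≡ 313 (mod 569).

313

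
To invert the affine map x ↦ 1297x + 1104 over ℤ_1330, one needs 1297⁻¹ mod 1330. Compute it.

403

Run Euclid on (1330, 1297):
1330 = 1×1297 + 33
1297 = 39×33 + 10
33 = 3×10 + 3
10 = 3×3 + 1
3 = 3×1 + 0
The gcd is 1. Working backward:
1 = 10 − 3·3
1 = −3·33 + 10·10
1 = 10·1297 − 393·33
1 = −393·1330 + 403·1297
So 1297·403 ≡ 1 (mod 1330).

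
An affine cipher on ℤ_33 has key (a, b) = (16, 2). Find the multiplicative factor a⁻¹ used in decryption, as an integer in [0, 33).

Run Euclid on (33, 16):
33 = 2·16 + 1
16 = 16·1 + 0
gcd = 1, so the inverse exists. Back-substitute:
1 = 33 − 2·16
Hence 16⁻¹ ≡ -2 ≡ 31 (mod 33).

31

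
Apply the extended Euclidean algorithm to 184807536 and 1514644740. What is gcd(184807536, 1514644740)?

Euclidean algorithm:
1514644740 = 8×184807536 + 36184452
184807536 = 5×36184452 + 3885276
36184452 = 9×3885276 + 1216968
3885276 = 3×1216968 + 234372
1216968 = 5×234372 + 45108
234372 = 5×45108 + 8832
45108 = 5×8832 + 948
8832 = 9×948 + 300
948 = 3×300 + 48
300 = 6×48 + 12
48 = 4×12 + 0
gcd(184807536, 1514644740) = 12.
Working backward:
12 = 300 − 6·48
12 = −6·948 + 19·300
12 = 19·8832 − 177·948
12 = −177·45108 + 904·8832
12 = 904·234372 − 4697·45108
12 = −4697·1216968 + 24389·234372
12 = 24389·3885276 − 77864·1216968
12 = −77864·36184452 + 725165·3885276
12 = 725165·184807536 − 3703689·36184452
12 = −3703689·1514644740 + 30354677·184807536
So 12 = (-3703689)·1514644740 + (30354677)·184807536.

12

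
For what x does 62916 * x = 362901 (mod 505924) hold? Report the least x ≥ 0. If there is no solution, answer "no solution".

no solution

gcd(62916, 505924):
505924 = 8·62916 + 2596
62916 = 24·2596 + 612
2596 = 4·612 + 148
612 = 4·148 + 20
148 = 7·20 + 8
20 = 2·8 + 4
8 = 2·4 + 0
gcd = 4, but 4 ∤ 362901, so the congruence has no solution.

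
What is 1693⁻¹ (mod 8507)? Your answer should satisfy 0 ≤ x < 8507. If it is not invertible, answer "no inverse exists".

2633

Run Euclid on (8507, 1693):
8507 = 5·1693 + 42
1693 = 40·42 + 13
42 = 3·13 + 3
13 = 4·3 + 1
3 = 3·1 + 0
gcd = 1, so the inverse exists. Back-substitute:
1 = 13 − 4·3
1 = −4·42 + 13·13
1 = 13·1693 − 524·42
1 = −524·8507 + 2633·1693
So 1693·2633 ≡ 1 (mod 8507).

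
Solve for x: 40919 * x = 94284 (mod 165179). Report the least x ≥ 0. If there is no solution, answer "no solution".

112506

First find gcd(40919, 165179):
165179 = 4×40919 + 1503
40919 = 27×1503 + 338
1503 = 4×338 + 151
338 = 2×151 + 36
151 = 4×36 + 7
36 = 5×7 + 1
7 = 7×1 + 0
gcd = 1, so a unique solution mod 165179 exists.
Back-substitute for the Bézout coefficients:
1 = 36 − 5·7
1 = −5·151 + 21·36
1 = 21·338 − 47·151
1 = −47·1503 + 209·338
1 = 209·40919 − 5690·1503
1 = −5690·165179 + 22969·40919
So 40919·(22969) ≡ 1 (mod 165179), giving 40919⁻¹ ≡ 22969.
x ≡ 40919⁻¹·94284 ≡ 22969·94284 ≡ 112506 (mod 165179).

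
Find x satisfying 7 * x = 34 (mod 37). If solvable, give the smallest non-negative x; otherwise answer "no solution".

First find gcd(7, 37):
37 = 5*7 + 2
7 = 3*2 + 1
2 = 2*1 + 0
gcd = 1, so a unique solution mod 37 exists.
Back-substitute for the Bézout coefficients:
1 = 7 − 3·2
1 = −3·37 + 16·7
So 7·(16) ≡ 1 (mod 37), giving 7⁻¹ ≡ 16.
x ≡ 7⁻¹·34 ≡ 16·34 ≡ 26 (mod 37).

26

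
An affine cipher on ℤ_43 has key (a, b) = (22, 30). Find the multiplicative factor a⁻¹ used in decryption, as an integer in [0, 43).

Extended Euclidean algorithm:
43 = 1·22 + 21
22 = 1·21 + 1
21 = 21·1 + 0
gcd = 1, so the inverse exists. Back-substitute:
1 = 22 − 21
1 = −43 + 2·22
So 22·2 ≡ 1 (mod 43).

2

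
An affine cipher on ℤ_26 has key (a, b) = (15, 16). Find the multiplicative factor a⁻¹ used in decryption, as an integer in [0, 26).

gcd(26, 15) by repeated division:
26 = 1·15 + 11
15 = 1·11 + 4
11 = 2·4 + 3
4 = 1·3 + 1
3 = 3·1 + 0
The gcd is 1. Working backward:
1 = 4 − 3
1 = −11 + 3·4
1 = 3·15 − 4·11
1 = −4·26 + 7·15
So 15·7 ≡ 1 (mod 26).

7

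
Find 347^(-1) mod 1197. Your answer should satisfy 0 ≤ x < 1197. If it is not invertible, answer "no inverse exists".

Extended Euclidean algorithm:
1197 = 3·347 + 156
347 = 2·156 + 35
156 = 4·35 + 16
35 = 2·16 + 3
16 = 5·3 + 1
3 = 3·1 + 0
gcd = 1, so the inverse exists. Back-substitute:
1 = 16 − 5·3
1 = −5·35 + 11·16
1 = 11·156 − 49·35
1 = −49·347 + 109·156
1 = 109·1197 − 376·347
Thus 347·(-376) ≡ 1 (mod 1197); reducing, -376 mod 1197 = 821.

821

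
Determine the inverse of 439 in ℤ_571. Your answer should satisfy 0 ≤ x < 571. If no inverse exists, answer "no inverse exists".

186

gcd(571, 439) by repeated division:
571 = 1×439 + 132
439 = 3×132 + 43
132 = 3×43 + 3
43 = 14×3 + 1
3 = 3×1 + 0
gcd = 1, so the inverse exists. Back-substitute:
1 = 43 − 14·3
1 = −14·132 + 43·43
1 = 43·439 − 143·132
1 = −143·571 + 186·439
So 439·186 ≡ 1 (mod 571).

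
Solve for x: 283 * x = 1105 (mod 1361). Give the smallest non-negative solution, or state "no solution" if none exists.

First find gcd(283, 1361):
1361 = 4×283 + 229
283 = 1×229 + 54
229 = 4×54 + 13
54 = 4×13 + 2
13 = 6×2 + 1
2 = 2×1 + 0
gcd = 1, so a unique solution mod 1361 exists.
Back-substitute for the Bézout coefficients:
1 = 13 − 6·2
1 = −6·54 + 25·13
1 = 25·229 − 106·54
1 = −106·283 + 131·229
1 = 131·1361 − 630·283
So 283·(-630) ≡ 1 (mod 1361), giving 283⁻¹ ≡ 731.
x ≡ 283⁻¹·1105 ≡ 731·1105 ≡ 682 (mod 1361).

682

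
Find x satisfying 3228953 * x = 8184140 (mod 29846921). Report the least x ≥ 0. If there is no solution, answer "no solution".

no solution

gcd(3228953, 29846921):
29846921 = 9×3228953 + 786344
3228953 = 4×786344 + 83577
786344 = 9×83577 + 34151
83577 = 2×34151 + 15275
34151 = 2×15275 + 3601
15275 = 4×3601 + 871
3601 = 4×871 + 117
871 = 7×117 + 52
117 = 2×52 + 13
52 = 4×13 + 0
gcd = 13, but 13 ∤ 8184140, so the congruence has no solution.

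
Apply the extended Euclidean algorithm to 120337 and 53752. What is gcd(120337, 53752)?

1

Euclidean algorithm:
120337 = 2·53752 + 12833
53752 = 4·12833 + 2420
12833 = 5·2420 + 733
2420 = 3·733 + 221
733 = 3·221 + 70
221 = 3·70 + 11
70 = 6·11 + 4
11 = 2·4 + 3
4 = 1·3 + 1
3 = 3·1 + 0
gcd(120337, 53752) = 1.
Back-substituting:
1 = 4 − 3
1 = −11 + 3·4
1 = 3·70 − 19·11
1 = −19·221 + 60·70
1 = 60·733 − 199·221
1 = −199·2420 + 657·733
1 = 657·12833 − 3484·2420
1 = −3484·53752 + 14593·12833
1 = 14593·120337 − 32670·53752
So 1 = (14593)·120337 + (-32670)·53752.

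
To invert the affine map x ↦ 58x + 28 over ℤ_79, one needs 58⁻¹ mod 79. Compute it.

15

Apply the Euclidean algorithm to 79 and 58:
79 = 1*58 + 21
58 = 2*21 + 16
21 = 1*16 + 5
16 = 3*5 + 1
5 = 5*1 + 0
The gcd is 1. Working backward:
1 = 16 − 3·5
1 = −3·21 + 4·16
1 = 4·58 − 11·21
1 = −11·79 + 15·58
So 58·15 ≡ 1 (mod 79).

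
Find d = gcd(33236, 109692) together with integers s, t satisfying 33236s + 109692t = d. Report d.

Apply Euclid's algorithm to 109692 and 33236:
109692 = 3·33236 + 9984
33236 = 3·9984 + 3284
9984 = 3·3284 + 132
3284 = 24·132 + 116
132 = 1·116 + 16
116 = 7·16 + 4
16 = 4·4 + 0
gcd(33236, 109692) = 4.
Express as a combination:
4 = 116 − 7·16
4 = −7·132 + 8·116
4 = 8·3284 − 199·132
4 = −199·9984 + 605·3284
4 = 605·33236 − 2014·9984
4 = −2014·109692 + 6647·33236
So 4 = (-2014)·109692 + (6647)·33236.

4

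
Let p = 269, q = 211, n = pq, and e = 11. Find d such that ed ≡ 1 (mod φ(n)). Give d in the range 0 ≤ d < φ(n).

40931

φ(n) = (p−1)(q−1) = 268·210 = 56280.
Need d with 11·d ≡ 1 (mod 56280). Apply the extended Euclidean algorithm:
56280 = 5116·11 + 4
11 = 2·4 + 3
4 = 1·3 + 1
3 = 3·1 + 0
Back-substitute:
1 = 4 − 3
1 = −11 + 3·4
1 = 3·56280 − 15349·11
So 11·(-15349) ≡ 1 (mod 56280), hence d ≡ -15349 ≡ 40931 (mod 56280).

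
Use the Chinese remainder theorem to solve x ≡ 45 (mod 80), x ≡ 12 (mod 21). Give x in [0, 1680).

285

Write x = 45 + 80·k. Then 80·k ≡ 12 − 45 ≡ 9 (mod 21).
Need 80⁻¹ mod 21. Extended Euclid on (21, 17):
21 = 1*17 + 4
17 = 4*4 + 1
4 = 4*1 + 0
Back-substitute:
1 = 17 − 4·4
1 = −4·21 + 5·17
80⁻¹ ≡ 5 (mod 21), so k ≡ 5·9 ≡ 3 (mod 21).
x = 45 + 80·3 = 285.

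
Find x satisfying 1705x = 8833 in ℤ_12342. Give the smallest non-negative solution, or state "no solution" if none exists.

First find gcd(1705, 12342):
12342 = 7·1705 + 407
1705 = 4·407 + 77
407 = 5·77 + 22
77 = 3·22 + 11
22 = 2·11 + 0
gcd = 11 and 11 | 8833, so solutions exist. Divide through by 11: 155x ≡ 803 (mod 1122).
Now find 155⁻¹ mod 1122:
1122 = 7*155 + 37
155 = 4*37 + 7
37 = 5*7 + 2
7 = 3*2 + 1
2 = 2*1 + 0
Back-substitute:
1 = 7 − 3·2
1 = −3·37 + 16·7
1 = 16·155 − 67·37
1 = −67·1122 + 485·155
So 155⁻¹ ≡ 485 (mod 1122).
Then x ≡ 485·803 ≡ 121 (mod 1122); the smallest non-negative solution is x = 121.

121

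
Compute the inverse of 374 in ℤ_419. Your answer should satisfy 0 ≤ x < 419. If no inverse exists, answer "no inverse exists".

270

gcd(419, 374) by repeated division:
419 = 1×374 + 45
374 = 8×45 + 14
45 = 3×14 + 3
14 = 4×3 + 2
3 = 1×2 + 1
2 = 2×1 + 0
gcd = 1, so the inverse exists. Back-substitute:
1 = 3 − 2
1 = −14 + 5·3
1 = 5·45 − 16·14
1 = −16·374 + 133·45
1 = 133·419 − 149·374
So 374·(-149) ≡ 1 (mod 419), and -149 ≡ 270 (mod 419).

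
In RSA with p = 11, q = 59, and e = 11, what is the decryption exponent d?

211

φ(n) = (p−1)(q−1) = 10·58 = 580.
Need d with 11·d ≡ 1 (mod 580). Apply the extended Euclidean algorithm:
580 = 52·11 + 8
11 = 1·8 + 3
8 = 2·3 + 2
3 = 1·2 + 1
2 = 2·1 + 0
Back-substitute:
1 = 3 − 2
1 = −8 + 3·3
1 = 3·11 − 4·8
1 = −4·580 + 211·11
So 11·211 ≡ 1 (mod 580), hence d = 211.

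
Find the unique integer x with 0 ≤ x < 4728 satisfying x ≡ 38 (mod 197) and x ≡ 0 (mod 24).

Write x = 38 + 197·k. Then 197·k ≡ 0 − 38 ≡ 10 (mod 24).
Need 197⁻¹ mod 24. Extended Euclid on (24, 5):
24 = 4*5 + 4
5 = 1*4 + 1
4 = 4*1 + 0
Back-substitute:
1 = 5 − 4
1 = −24 + 5·5
197⁻¹ ≡ 5 (mod 24), so k ≡ 5·10 ≡ 2 (mod 24).
x = 38 + 197·2 = 432.

432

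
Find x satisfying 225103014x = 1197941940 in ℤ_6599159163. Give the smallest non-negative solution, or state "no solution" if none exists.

332877658

First find gcd(225103014, 6599159163):
6599159163 = 29×225103014 + 71171757
225103014 = 3×71171757 + 11587743
71171757 = 6×11587743 + 1645299
11587743 = 7×1645299 + 70650
1645299 = 23×70650 + 20349
70650 = 3×20349 + 9603
20349 = 2×9603 + 1143
9603 = 8×1143 + 459
1143 = 2×459 + 225
459 = 2×225 + 9
225 = 25×9 + 0
gcd = 9 and 9 | 1197941940, so solutions exist. Divide through by 9: 25011446x ≡ 133104660 (mod 733239907).
Now find 25011446⁻¹ mod 733239907:
733239907 = 29·25011446 + 7907973
25011446 = 3·7907973 + 1287527
7907973 = 6·1287527 + 182811
1287527 = 7·182811 + 7850
182811 = 23·7850 + 2261
7850 = 3·2261 + 1067
2261 = 2·1067 + 127
1067 = 8·127 + 51
127 = 2·51 + 25
51 = 2·25 + 1
25 = 25·1 + 0
Back-substitute:
1 = 51 − 2·25
1 = −2·127 + 5·51
1 = 5·1067 − 42·127
1 = −42·2261 + 89·1067
1 = 89·7850 − 309·2261
1 = −309·182811 + 7196·7850
1 = 7196·1287527 − 50681·182811
1 = −50681·7907973 + 311282·1287527
1 = 311282·25011446 − 984527·7907973
1 = −984527·733239907 + 28862565·25011446
So 25011446⁻¹ ≡ 28862565 (mod 733239907).
Then x ≡ 28862565·133104660 ≡ 332877658 (mod 733239907); the smallest non-negative solution is x = 332877658.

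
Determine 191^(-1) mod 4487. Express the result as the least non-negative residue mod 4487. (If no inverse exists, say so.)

Run Euclid on (4487, 191):
4487 = 23×191 + 94
191 = 2×94 + 3
94 = 31×3 + 1
3 = 3×1 + 0
gcd = 1, so the inverse exists. Back-substitute:
1 = 94 − 31·3
1 = −31·191 + 63·94
1 = 63·4487 − 1480·191
Hence 191⁻¹ ≡ -1480 ≡ 3007 (mod 4487).

3007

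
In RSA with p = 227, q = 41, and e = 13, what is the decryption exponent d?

3477

φ(n) = (p−1)(q−1) = 226·40 = 9040.
Need d with 13·d ≡ 1 (mod 9040). Apply the extended Euclidean algorithm:
9040 = 695·13 + 5
13 = 2·5 + 3
5 = 1·3 + 2
3 = 1·2 + 1
2 = 2·1 + 0
Back-substitute:
1 = 3 − 2
1 = −5 + 2·3
1 = 2·13 − 5·5
1 = −5·9040 + 3477·13
So 13·3477 ≡ 1 (mod 9040), hence d = 3477.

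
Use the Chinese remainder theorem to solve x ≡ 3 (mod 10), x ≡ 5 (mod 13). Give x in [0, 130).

83

Write x = 3 + 10·k. Then 10·k ≡ 5 − 3 ≡ 2 (mod 13).
Need 10⁻¹ mod 13. Extended Euclid on (13, 10):
13 = 1×10 + 3
10 = 3×3 + 1
3 = 3×1 + 0
Back-substitute:
1 = 10 − 3·3
1 = −3·13 + 4·10
10⁻¹ ≡ 4 (mod 13), so k ≡ 4·2 ≡ 8 (mod 13).
x = 3 + 10·8 = 83.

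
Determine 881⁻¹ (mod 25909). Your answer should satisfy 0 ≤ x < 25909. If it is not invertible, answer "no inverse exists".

11587

gcd(25909, 881) by repeated division:
25909 = 29·881 + 360
881 = 2·360 + 161
360 = 2·161 + 38
161 = 4·38 + 9
38 = 4·9 + 2
9 = 4·2 + 1
2 = 2·1 + 0
gcd = 1, so the inverse exists. Back-substitute:
1 = 9 − 4·2
1 = −4·38 + 17·9
1 = 17·161 − 72·38
1 = −72·360 + 161·161
1 = 161·881 − 394·360
1 = −394·25909 + 11587·881
So 881·11587 ≡ 1 (mod 25909).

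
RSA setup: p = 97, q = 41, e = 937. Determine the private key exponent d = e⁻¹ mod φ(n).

2713

φ(n) = (p−1)(q−1) = 96·40 = 3840.
Need d with 937·d ≡ 1 (mod 3840). Apply the extended Euclidean algorithm:
3840 = 4·937 + 92
937 = 10·92 + 17
92 = 5·17 + 7
17 = 2·7 + 3
7 = 2·3 + 1
3 = 3·1 + 0
Back-substitute:
1 = 7 − 2·3
1 = −2·17 + 5·7
1 = 5·92 − 27·17
1 = −27·937 + 275·92
1 = 275·3840 − 1127·937
So 937·(-1127) ≡ 1 (mod 3840), hence d ≡ -1127 ≡ 2713 (mod 3840).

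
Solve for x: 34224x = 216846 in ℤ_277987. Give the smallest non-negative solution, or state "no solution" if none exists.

144312

First find gcd(34224, 277987):
277987 = 8·34224 + 4195
34224 = 8·4195 + 664
4195 = 6·664 + 211
664 = 3·211 + 31
211 = 6·31 + 25
31 = 1·25 + 6
25 = 4·6 + 1
6 = 6·1 + 0
gcd = 1, so a unique solution mod 277987 exists.
Back-substitute for the Bézout coefficients:
1 = 25 − 4·6
1 = −4·31 + 5·25
1 = 5·211 − 34·31
1 = −34·664 + 107·211
1 = 107·4195 − 676·664
1 = −676·34224 + 5515·4195
1 = 5515·277987 − 44796·34224
So 34224·(-44796) ≡ 1 (mod 277987), giving 34224⁻¹ ≡ 233191.
x ≡ 34224⁻¹·216846 ≡ 233191·216846 ≡ 144312 (mod 277987).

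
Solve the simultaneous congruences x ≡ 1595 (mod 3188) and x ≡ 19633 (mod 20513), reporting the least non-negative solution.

Write x = 1595 + 3188·k. Then 3188·k ≡ 19633 − 1595 ≡ 18038 (mod 20513).
Need 3188⁻¹ mod 20513. Extended Euclid on (20513, 3188):
20513 = 6×3188 + 1385
3188 = 2×1385 + 418
1385 = 3×418 + 131
418 = 3×131 + 25
131 = 5×25 + 6
25 = 4×6 + 1
6 = 6×1 + 0
Back-substitute:
1 = 25 − 4·6
1 = −4·131 + 21·25
1 = 21·418 − 67·131
1 = −67·1385 + 222·418
1 = 222·3188 − 511·1385
1 = −511·20513 + 3288·3188
3188⁻¹ ≡ 3288 (mod 20513), so k ≡ 3288·18038 ≡ 5861 (mod 20513).
x = 1595 + 3188·5861 = 18686463.

18686463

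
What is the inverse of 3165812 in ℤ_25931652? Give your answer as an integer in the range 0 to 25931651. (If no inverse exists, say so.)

no inverse exists

Euclidean algorithm on 25931652, 3165812:
25931652 = 8·3165812 + 605156
3165812 = 5·605156 + 140032
605156 = 4·140032 + 45028
140032 = 3·45028 + 4948
45028 = 9·4948 + 496
4948 = 9·496 + 484
496 = 1·484 + 12
484 = 40·12 + 4
12 = 3·4 + 0
gcd(3165812, 25931652) = 4 ≠ 1, so 3165812 has no multiplicative inverse modulo 25931652.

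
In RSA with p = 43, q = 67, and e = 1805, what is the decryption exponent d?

2729

φ(n) = (p−1)(q−1) = 42·66 = 2772.
Need d with 1805·d ≡ 1 (mod 2772). Apply the extended Euclidean algorithm:
2772 = 1×1805 + 967
1805 = 1×967 + 838
967 = 1×838 + 129
838 = 6×129 + 64
129 = 2×64 + 1
64 = 64×1 + 0
Back-substitute:
1 = 129 − 2·64
1 = −2·838 + 13·129
1 = 13·967 − 15·838
1 = −15·1805 + 28·967
1 = 28·2772 − 43·1805
So 1805·(-43) ≡ 1 (mod 2772), hence d ≡ -43 ≡ 2729 (mod 2772).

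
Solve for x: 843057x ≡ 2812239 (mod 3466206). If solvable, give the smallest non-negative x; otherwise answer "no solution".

98469

First find gcd(843057, 3466206):
3466206 = 4*843057 + 93978
843057 = 8*93978 + 91233
93978 = 1*91233 + 2745
91233 = 33*2745 + 648
2745 = 4*648 + 153
648 = 4*153 + 36
153 = 4*36 + 9
36 = 4*9 + 0
gcd = 9 and 9 | 2812239, so solutions exist. Divide through by 9: 93673x ≡ 312471 (mod 385134).
Now find 93673⁻¹ mod 385134:
385134 = 4×93673 + 10442
93673 = 8×10442 + 10137
10442 = 1×10137 + 305
10137 = 33×305 + 72
305 = 4×72 + 17
72 = 4×17 + 4
17 = 4×4 + 1
4 = 4×1 + 0
Back-substitute:
1 = 17 − 4·4
1 = −4·72 + 17·17
1 = 17·305 − 72·72
1 = −72·10137 + 2393·305
1 = 2393·10442 − 2465·10137
1 = −2465·93673 + 22113·10442
1 = 22113·385134 − 90917·93673
So 93673·(-90917) ≡ 1 (mod 385134), i.e. 93673⁻¹ ≡ 294217.
Then x ≡ 294217·312471 ≡ 98469 (mod 385134); the smallest non-negative solution is x = 98469.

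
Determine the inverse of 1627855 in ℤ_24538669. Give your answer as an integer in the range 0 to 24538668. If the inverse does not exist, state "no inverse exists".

18475073

Run Euclid on (24538669, 1627855):
24538669 = 15*1627855 + 120844
1627855 = 13*120844 + 56883
120844 = 2*56883 + 7078
56883 = 8*7078 + 259
7078 = 27*259 + 85
259 = 3*85 + 4
85 = 21*4 + 1
4 = 4*1 + 0
Since gcd(1627855, 24538669) = 1, back-substitute to write 1 as a combination:
1 = 85 − 21·4
1 = −21·259 + 64·85
1 = 64·7078 − 1749·259
1 = −1749·56883 + 14056·7078
1 = 14056·120844 − 29861·56883
1 = −29861·1627855 + 402249·120844
1 = 402249·24538669 − 6063596·1627855
Hence 1627855⁻¹ ≡ -6063596 ≡ 18475073 (mod 24538669).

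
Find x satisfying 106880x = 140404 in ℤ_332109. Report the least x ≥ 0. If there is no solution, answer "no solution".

142577

First find gcd(106880, 332109):
332109 = 3×106880 + 11469
106880 = 9×11469 + 3659
11469 = 3×3659 + 492
3659 = 7×492 + 215
492 = 2×215 + 62
215 = 3×62 + 29
62 = 2×29 + 4
29 = 7×4 + 1
4 = 4×1 + 0
gcd = 1, so a unique solution mod 332109 exists.
Back-substitute for the Bézout coefficients:
1 = 29 − 7·4
1 = −7·62 + 15·29
1 = 15·215 − 52·62
1 = −52·492 + 119·215
1 = 119·3659 − 885·492
1 = −885·11469 + 2774·3659
1 = 2774·106880 − 25851·11469
1 = −25851·332109 + 80327·106880
So 106880·(80327) ≡ 1 (mod 332109), giving 106880⁻¹ ≡ 80327.
x ≡ 106880⁻¹·140404 ≡ 80327·140404 ≡ 142577 (mod 332109).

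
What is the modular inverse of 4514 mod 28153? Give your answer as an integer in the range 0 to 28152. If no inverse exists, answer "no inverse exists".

Run Euclid on (28153, 4514):
28153 = 6·4514 + 1069
4514 = 4·1069 + 238
1069 = 4·238 + 117
238 = 2·117 + 4
117 = 29·4 + 1
4 = 4·1 + 0
gcd = 1, so the inverse exists. Back-substitute:
1 = 117 − 29·4
1 = −29·238 + 59·117
1 = 59·1069 − 265·238
1 = −265·4514 + 1119·1069
1 = 1119·28153 − 6979·4514
Thus 4514·(-6979) ≡ 1 (mod 28153); reducing, -6979 mod 28153 = 21174.

21174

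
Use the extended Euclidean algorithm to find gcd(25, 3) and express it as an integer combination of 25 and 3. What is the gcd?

Apply Euclid's algorithm to 25 and 3:
25 = 8×3 + 1
3 = 3×1 + 0
gcd(25, 3) = 1.
Back-substituting:
1 = 25 − 8·3
So 1 = (1)·25 + (-8)·3.

1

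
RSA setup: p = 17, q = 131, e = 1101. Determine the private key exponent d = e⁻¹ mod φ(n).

1381

φ(n) = (p−1)(q−1) = 16·130 = 2080.
Need d with 1101·d ≡ 1 (mod 2080). Apply the extended Euclidean algorithm:
2080 = 1·1101 + 979
1101 = 1·979 + 122
979 = 8·122 + 3
122 = 40·3 + 2
3 = 1·2 + 1
2 = 2·1 + 0
Back-substitute:
1 = 3 − 2
1 = −122 + 41·3
1 = 41·979 − 329·122
1 = −329·1101 + 370·979
1 = 370·2080 − 699·1101
So 1101·(-699) ≡ 1 (mod 2080), hence d ≡ -699 ≡ 1381 (mod 2080).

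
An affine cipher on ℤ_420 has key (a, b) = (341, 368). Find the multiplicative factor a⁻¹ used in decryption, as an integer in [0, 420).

101

Apply the Euclidean algorithm to 420 and 341:
420 = 1·341 + 79
341 = 4·79 + 25
79 = 3·25 + 4
25 = 6·4 + 1
4 = 4·1 + 0
The gcd is 1. Working backward:
1 = 25 − 6·4
1 = −6·79 + 19·25
1 = 19·341 − 82·79
1 = −82·420 + 101·341
So 341·101 ≡ 1 (mod 420).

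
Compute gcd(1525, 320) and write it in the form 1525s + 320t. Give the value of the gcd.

5

Repeated division:
1525 = 4×320 + 245
320 = 1×245 + 75
245 = 3×75 + 20
75 = 3×20 + 15
20 = 1×15 + 5
15 = 3×5 + 0
gcd(1525, 320) = 5.
Back-substituting:
5 = 20 − 15
5 = −75 + 4·20
5 = 4·245 − 13·75
5 = −13·320 + 17·245
5 = 17·1525 − 81·320
So 5 = (17)·1525 + (-81)·320.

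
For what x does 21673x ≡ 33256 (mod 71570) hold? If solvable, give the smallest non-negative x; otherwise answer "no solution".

22982

First find gcd(21673, 71570):
71570 = 3*21673 + 6551
21673 = 3*6551 + 2020
6551 = 3*2020 + 491
2020 = 4*491 + 56
491 = 8*56 + 43
56 = 1*43 + 13
43 = 3*13 + 4
13 = 3*4 + 1
4 = 4*1 + 0
gcd = 1, so a unique solution mod 71570 exists.
Back-substitute for the Bézout coefficients:
1 = 13 − 3·4
1 = −3·43 + 10·13
1 = 10·56 − 13·43
1 = −13·491 + 114·56
1 = 114·2020 − 469·491
1 = −469·6551 + 1521·2020
1 = 1521·21673 − 5032·6551
1 = −5032·71570 + 16617·21673
So 21673·(16617) ≡ 1 (mod 71570), giving 21673⁻¹ ≡ 16617.
x ≡ 21673⁻¹·33256 ≡ 16617·33256 ≡ 22982 (mod 71570).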